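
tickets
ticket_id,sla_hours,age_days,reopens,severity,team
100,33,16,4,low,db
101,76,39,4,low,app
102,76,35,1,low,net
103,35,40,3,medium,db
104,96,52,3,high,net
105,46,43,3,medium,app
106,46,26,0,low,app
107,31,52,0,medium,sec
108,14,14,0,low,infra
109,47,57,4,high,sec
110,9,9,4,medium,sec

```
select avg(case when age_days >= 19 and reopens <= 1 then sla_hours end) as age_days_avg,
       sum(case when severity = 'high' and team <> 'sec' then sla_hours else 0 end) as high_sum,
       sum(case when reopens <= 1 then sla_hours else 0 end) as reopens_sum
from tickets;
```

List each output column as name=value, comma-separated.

age_days_avg=51, high_sum=96, reopens_sum=167

[age_days_avg: age_days >= 19 and reopens <= 1]
ticket_id=100: ✗
ticket_id=101: ✗
ticket_id=102: ✓ → 76
ticket_id=103: ✗
ticket_id=104: ✗
ticket_id=105: ✗
ticket_id=106: ✓ → 46
ticket_id=107: ✓ → 31
ticket_id=108: ✗
ticket_id=109: ✗
ticket_id=110: ✗
age_days_avg = (76 + 46 + 31) / 3 = 51
—
[high_sum: severity = 'high' and team <> 'sec']
ticket_id=100: ✗
ticket_id=101: ✗
ticket_id=102: ✗
ticket_id=103: ✗
ticket_id=104: ✓ → 96
ticket_id=105: ✗
ticket_id=106: ✗
ticket_id=107: ✗
ticket_id=108: ✗
ticket_id=109: ✗
ticket_id=110: ✗
high_sum = 96
—
[reopens_sum: reopens <= 1]
ticket_id=100: ✗
ticket_id=101: ✗
ticket_id=102: ✓ → 76
ticket_id=103: ✗
ticket_id=104: ✗
ticket_id=105: ✗
ticket_id=106: ✓ → 46
ticket_id=107: ✓ → 31
ticket_id=108: ✓ → 14
ticket_id=109: ✗
ticket_id=110: ✗
reopens_sum = 76 + 46 + 31 + 14 = 167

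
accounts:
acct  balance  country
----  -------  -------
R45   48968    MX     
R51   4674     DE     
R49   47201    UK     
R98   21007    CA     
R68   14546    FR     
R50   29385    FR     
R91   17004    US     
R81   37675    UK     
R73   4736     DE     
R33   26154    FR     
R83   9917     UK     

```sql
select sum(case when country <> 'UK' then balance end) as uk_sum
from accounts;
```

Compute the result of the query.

acct=R45: ✓ → 48968
acct=R51: ✓ → 4674
acct=R49: ✗
acct=R98: ✓ → 21007
acct=R68: ✓ → 14546
acct=R50: ✓ → 29385
acct=R91: ✓ → 17004
acct=R81: ✗
acct=R73: ✓ → 4736
acct=R33: ✓ → 26154
acct=R83: ✗
uk_sum = 48968 + 4674 + 21007 + 14546 + 29385 + 17004 + 4736 + 26154 = 166474

166474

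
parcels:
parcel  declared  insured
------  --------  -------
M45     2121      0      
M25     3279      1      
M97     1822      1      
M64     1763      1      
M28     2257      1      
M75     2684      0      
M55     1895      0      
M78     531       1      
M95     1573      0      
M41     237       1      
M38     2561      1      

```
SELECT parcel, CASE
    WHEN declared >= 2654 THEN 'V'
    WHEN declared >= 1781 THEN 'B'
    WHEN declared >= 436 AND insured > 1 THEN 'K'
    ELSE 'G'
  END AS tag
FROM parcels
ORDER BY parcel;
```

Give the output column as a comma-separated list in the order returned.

parcel=M25: declared >= 2654 → V
parcel=M28: declared >= 1781 → B
parcel=M38: declared >= 1781 → B
parcel=M41: ELSE → G
parcel=M45: declared >= 1781 → B
parcel=M55: declared >= 1781 → B
parcel=M64: ELSE → G
parcel=M75: declared >= 2654 → V
parcel=M78: ELSE → G
parcel=M95: ELSE → G
parcel=M97: declared >= 1781 → B

V, B, B, G, B, B, G, V, G, G, B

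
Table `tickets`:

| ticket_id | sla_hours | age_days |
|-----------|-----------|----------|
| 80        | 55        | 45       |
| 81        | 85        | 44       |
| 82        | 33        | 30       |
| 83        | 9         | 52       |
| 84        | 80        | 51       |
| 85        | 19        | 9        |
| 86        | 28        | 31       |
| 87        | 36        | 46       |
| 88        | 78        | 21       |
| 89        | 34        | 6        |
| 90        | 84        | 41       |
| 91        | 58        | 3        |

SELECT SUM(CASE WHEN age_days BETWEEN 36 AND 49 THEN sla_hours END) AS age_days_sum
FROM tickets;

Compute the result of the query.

260

ticket_id=80: ✓ → 55
ticket_id=81: ✓ → 85
ticket_id=82: ✗
ticket_id=83: ✗
ticket_id=84: ✗
ticket_id=85: ✗
ticket_id=86: ✗
ticket_id=87: ✓ → 36
ticket_id=88: ✗
ticket_id=89: ✗
ticket_id=90: ✓ → 84
ticket_id=91: ✗
age_days_sum = 55 + 85 + 36 + 84 = 260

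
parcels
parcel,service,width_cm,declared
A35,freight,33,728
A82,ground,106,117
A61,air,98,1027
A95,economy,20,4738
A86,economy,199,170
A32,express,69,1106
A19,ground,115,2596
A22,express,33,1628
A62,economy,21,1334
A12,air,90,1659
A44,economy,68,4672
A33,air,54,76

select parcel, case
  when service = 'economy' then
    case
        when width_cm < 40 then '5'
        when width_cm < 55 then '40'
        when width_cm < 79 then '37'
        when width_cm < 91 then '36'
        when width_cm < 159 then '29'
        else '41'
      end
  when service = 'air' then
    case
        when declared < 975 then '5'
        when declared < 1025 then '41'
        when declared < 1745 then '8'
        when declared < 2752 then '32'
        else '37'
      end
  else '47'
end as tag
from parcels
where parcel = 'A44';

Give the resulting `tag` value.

37

parcel = A44: service=economy, width_cm=68, declared=4672.
service='economy' → inner[width_cm < 79] → 37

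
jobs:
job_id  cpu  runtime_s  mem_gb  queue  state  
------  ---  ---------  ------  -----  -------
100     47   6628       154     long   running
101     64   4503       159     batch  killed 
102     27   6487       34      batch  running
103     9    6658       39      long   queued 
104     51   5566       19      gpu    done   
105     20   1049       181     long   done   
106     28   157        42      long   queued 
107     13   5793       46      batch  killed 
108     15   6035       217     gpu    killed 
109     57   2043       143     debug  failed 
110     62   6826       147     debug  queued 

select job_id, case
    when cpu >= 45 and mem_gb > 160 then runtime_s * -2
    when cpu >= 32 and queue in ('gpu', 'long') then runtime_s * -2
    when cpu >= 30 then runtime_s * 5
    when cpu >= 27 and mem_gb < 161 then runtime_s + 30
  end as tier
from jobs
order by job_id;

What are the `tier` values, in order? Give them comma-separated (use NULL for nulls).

job_id=100: cpu >= 32 and queue in ('gpu', 'long') → -13256
job_id=101: cpu >= 30 → 22515
job_id=102: cpu >= 27 and mem_gb < 161 → 6517
job_id=103: (no match → NULL) → NULL
job_id=104: cpu >= 32 and queue in ('gpu', 'long') → -11132
job_id=105: (no match → NULL) → NULL
job_id=106: cpu >= 27 and mem_gb < 161 → 187
job_id=107: (no match → NULL) → NULL
job_id=108: (no match → NULL) → NULL
job_id=109: cpu >= 30 → 10215
job_id=110: cpu >= 30 → 34130

-13256, 22515, 6517, NULL, -11132, NULL, 187, NULL, NULL, 10215, 34130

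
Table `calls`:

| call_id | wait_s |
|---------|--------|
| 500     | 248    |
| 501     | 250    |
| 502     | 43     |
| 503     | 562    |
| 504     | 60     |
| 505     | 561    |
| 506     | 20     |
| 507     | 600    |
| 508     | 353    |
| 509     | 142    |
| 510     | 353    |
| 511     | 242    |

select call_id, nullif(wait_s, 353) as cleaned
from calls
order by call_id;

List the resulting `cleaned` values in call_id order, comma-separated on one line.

248, 250, 43, 562, 60, 561, 20, 600, NULL, 142, NULL, 242

call_id=500: wait_s=248 vs 353: differ → 248
call_id=501: wait_s=250 vs 353: differ → 250
call_id=502: wait_s=43 vs 353: differ → 43
call_id=503: wait_s=562 vs 353: differ → 562
call_id=504: wait_s=60 vs 353: differ → 60
call_id=505: wait_s=561 vs 353: differ → 561
call_id=506: wait_s=20 vs 353: differ → 20
call_id=507: wait_s=600 vs 353: differ → 600
call_id=508: wait_s=353 vs 353: equal → NULL
call_id=509: wait_s=142 vs 353: differ → 142
call_id=510: wait_s=353 vs 353: equal → NULL
call_id=511: wait_s=242 vs 353: differ → 242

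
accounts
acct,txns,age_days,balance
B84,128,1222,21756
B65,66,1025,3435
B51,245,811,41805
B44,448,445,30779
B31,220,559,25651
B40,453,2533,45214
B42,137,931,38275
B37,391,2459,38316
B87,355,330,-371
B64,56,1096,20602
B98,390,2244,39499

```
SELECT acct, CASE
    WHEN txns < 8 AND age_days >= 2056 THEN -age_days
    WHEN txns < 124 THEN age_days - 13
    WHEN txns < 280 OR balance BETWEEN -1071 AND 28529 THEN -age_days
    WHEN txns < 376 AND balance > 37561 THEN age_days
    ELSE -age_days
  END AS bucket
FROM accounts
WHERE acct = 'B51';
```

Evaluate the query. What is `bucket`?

acct = B51: txns=245, age_days=811, balance=41805.
txns < 8 AND age_days >= 2056 → false
txns < 124 → false
txns < 280 OR balance BETWEEN -1071 AND 28529 → true → -811

-811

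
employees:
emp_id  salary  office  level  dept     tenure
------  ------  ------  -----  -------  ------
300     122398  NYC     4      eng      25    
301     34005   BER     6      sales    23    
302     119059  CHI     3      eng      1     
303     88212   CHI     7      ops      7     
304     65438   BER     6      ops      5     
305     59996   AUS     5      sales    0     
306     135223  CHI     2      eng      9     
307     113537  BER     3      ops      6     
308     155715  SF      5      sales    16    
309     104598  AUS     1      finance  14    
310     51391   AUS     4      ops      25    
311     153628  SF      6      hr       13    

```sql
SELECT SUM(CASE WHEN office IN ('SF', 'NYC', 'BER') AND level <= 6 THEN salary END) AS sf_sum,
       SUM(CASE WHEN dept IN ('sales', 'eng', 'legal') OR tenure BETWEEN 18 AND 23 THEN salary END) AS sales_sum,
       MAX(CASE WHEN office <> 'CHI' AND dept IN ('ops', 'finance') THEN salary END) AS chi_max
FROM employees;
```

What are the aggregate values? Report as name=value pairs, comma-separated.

[sf_sum: office IN ('SF', 'NYC', 'BER') AND level <= 6]
emp_id=300: ✓ → 122398
emp_id=301: ✓ → 34005
emp_id=302: ✗
emp_id=303: ✗
emp_id=304: ✓ → 65438
emp_id=305: ✗
emp_id=306: ✗
emp_id=307: ✓ → 113537
emp_id=308: ✓ → 155715
emp_id=309: ✗
emp_id=310: ✗
emp_id=311: ✓ → 153628
sf_sum = 122398 + 34005 + 65438 + 113537 + 155715 + 153628 = 644721
—
[sales_sum: dept IN ('sales', 'eng', 'legal') OR tenure BETWEEN 18 AND 23]
emp_id=300: ✓ → 122398
emp_id=301: ✓ → 34005
emp_id=302: ✓ → 119059
emp_id=303: ✗
emp_id=304: ✗
emp_id=305: ✓ → 59996
emp_id=306: ✓ → 135223
emp_id=307: ✗
emp_id=308: ✓ → 155715
emp_id=309: ✗
emp_id=310: ✗
emp_id=311: ✗
sales_sum = 122398 + 34005 + 119059 + 59996 + 135223 + 155715 = 626396
—
[chi_max: office <> 'CHI' AND dept IN ('ops', 'finance')]
emp_id=300: ✗
emp_id=301: ✗
emp_id=302: ✗
emp_id=303: ✗
emp_id=304: ✓ → 65438
emp_id=305: ✗
emp_id=306: ✗
emp_id=307: ✓ → 113537
emp_id=308: ✗
emp_id=309: ✓ → 104598
emp_id=310: ✓ → 51391
emp_id=311: ✗
chi_max = MAX(65438, 113537, 104598, 51391) = 113537

sf_sum=644721, sales_sum=626396, chi_max=113537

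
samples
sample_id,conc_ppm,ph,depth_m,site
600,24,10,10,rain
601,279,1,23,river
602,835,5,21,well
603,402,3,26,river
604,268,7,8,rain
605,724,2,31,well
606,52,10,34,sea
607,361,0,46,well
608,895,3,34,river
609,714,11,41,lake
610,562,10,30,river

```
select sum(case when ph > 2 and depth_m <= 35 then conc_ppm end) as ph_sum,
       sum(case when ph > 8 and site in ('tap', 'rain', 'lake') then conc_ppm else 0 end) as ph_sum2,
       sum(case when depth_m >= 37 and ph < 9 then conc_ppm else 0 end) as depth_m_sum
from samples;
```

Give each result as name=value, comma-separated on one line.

[ph_sum: ph > 2 and depth_m <= 35]
sample_id=600: ✓ → 24
sample_id=601: ✗
sample_id=602: ✓ → 835
sample_id=603: ✓ → 402
sample_id=604: ✓ → 268
sample_id=605: ✗
sample_id=606: ✓ → 52
sample_id=607: ✗
sample_id=608: ✓ → 895
sample_id=609: ✗
sample_id=610: ✓ → 562
ph_sum = 24 + 835 + 402 + 268 + 52 + 895 + 562 = 3038
—
[ph_sum2: ph > 8 and site in ('tap', 'rain', 'lake')]
sample_id=600: ✓ → 24
sample_id=601: ✗
sample_id=602: ✗
sample_id=603: ✗
sample_id=604: ✗
sample_id=605: ✗
sample_id=606: ✗
sample_id=607: ✗
sample_id=608: ✗
sample_id=609: ✓ → 714
sample_id=610: ✗
ph_sum2 = 24 + 714 = 738
—
[depth_m_sum: depth_m >= 37 and ph < 9]
sample_id=600: ✗
sample_id=601: ✗
sample_id=602: ✗
sample_id=603: ✗
sample_id=604: ✗
sample_id=605: ✗
sample_id=606: ✗
sample_id=607: ✓ → 361
sample_id=608: ✗
sample_id=609: ✗
sample_id=610: ✗
depth_m_sum = 361

ph_sum=3038, ph_sum2=738, depth_m_sum=361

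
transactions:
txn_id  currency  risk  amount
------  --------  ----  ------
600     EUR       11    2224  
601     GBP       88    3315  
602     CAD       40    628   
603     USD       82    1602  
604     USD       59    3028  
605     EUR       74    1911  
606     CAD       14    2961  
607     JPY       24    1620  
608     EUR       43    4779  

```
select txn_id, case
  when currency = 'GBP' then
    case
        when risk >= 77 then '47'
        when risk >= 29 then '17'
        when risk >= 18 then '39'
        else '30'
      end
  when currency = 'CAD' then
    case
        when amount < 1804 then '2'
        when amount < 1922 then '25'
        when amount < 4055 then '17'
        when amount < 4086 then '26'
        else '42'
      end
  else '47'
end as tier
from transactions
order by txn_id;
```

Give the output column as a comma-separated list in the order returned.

47, 47, 2, 47, 47, 47, 17, 47, 47

txn_id=600: currency='EUR' → outer ELSE → 47
txn_id=601: currency='GBP' → inner[risk >= 77] → 47
txn_id=602: currency='CAD' → inner[amount < 1804] → 2
txn_id=603: currency='USD' → outer ELSE → 47
txn_id=604: currency='USD' → outer ELSE → 47
txn_id=605: currency='EUR' → outer ELSE → 47
txn_id=606: currency='CAD' → inner[amount < 4055] → 17
txn_id=607: currency='JPY' → outer ELSE → 47
txn_id=608: currency='EUR' → outer ELSE → 47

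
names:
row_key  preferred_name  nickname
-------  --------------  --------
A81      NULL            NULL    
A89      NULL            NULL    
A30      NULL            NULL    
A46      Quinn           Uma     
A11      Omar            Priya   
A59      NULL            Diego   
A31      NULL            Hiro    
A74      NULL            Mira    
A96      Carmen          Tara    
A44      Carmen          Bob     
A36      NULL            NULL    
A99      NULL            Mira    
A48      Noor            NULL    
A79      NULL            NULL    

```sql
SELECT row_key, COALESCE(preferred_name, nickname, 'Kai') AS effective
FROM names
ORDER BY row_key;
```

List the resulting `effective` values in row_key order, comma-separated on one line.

row_key=A11: preferred_name=Omar → Omar
row_key=A30: preferred_name=NULL, nickname=NULL, → literal Kai → Kai
row_key=A31: preferred_name=NULL, nickname=Hiro → Hiro
row_key=A36: preferred_name=NULL, nickname=NULL, → literal Kai → Kai
row_key=A44: preferred_name=Carmen → Carmen
row_key=A46: preferred_name=Quinn → Quinn
row_key=A48: preferred_name=Noor → Noor
row_key=A59: preferred_name=NULL, nickname=Diego → Diego
row_key=A74: preferred_name=NULL, nickname=Mira → Mira
row_key=A79: preferred_name=NULL, nickname=NULL, → literal Kai → Kai
row_key=A81: preferred_name=NULL, nickname=NULL, → literal Kai → Kai
row_key=A89: preferred_name=NULL, nickname=NULL, → literal Kai → Kai
row_key=A96: preferred_name=Carmen → Carmen
row_key=A99: preferred_name=NULL, nickname=Mira → Mira

Omar, Kai, Hiro, Kai, Carmen, Quinn, Noor, Diego, Mira, Kai, Kai, Kai, Carmen, Mira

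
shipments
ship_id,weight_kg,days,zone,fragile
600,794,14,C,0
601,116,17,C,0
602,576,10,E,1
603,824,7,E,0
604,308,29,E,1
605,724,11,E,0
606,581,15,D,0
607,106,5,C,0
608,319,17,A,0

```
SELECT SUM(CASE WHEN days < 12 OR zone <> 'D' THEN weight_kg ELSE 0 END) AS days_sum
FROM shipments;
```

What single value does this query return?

ship_id=600: ✓ → 794
ship_id=601: ✓ → 116
ship_id=602: ✓ → 576
ship_id=603: ✓ → 824
ship_id=604: ✓ → 308
ship_id=605: ✓ → 724
ship_id=606: ✗
ship_id=607: ✓ → 106
ship_id=608: ✓ → 319
days_sum = 794 + 116 + 576 + 824 + 308 + 724 + 106 + 319 = 3767

3767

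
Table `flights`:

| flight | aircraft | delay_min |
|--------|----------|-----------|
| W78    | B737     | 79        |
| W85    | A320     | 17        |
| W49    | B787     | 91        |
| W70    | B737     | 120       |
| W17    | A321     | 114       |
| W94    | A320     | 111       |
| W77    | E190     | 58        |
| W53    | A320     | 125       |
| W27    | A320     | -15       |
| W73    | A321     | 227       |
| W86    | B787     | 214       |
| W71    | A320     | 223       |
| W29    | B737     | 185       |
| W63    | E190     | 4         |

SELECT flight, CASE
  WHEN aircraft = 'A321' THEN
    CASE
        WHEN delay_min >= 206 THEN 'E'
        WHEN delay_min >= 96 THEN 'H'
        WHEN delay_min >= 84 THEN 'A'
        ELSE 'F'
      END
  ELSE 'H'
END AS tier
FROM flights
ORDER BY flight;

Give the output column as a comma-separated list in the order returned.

flight=W17: aircraft='A321' → inner[delay_min >= 96] → H
flight=W27: aircraft='A320' → outer ELSE → H
flight=W29: aircraft='B737' → outer ELSE → H
flight=W49: aircraft='B787' → outer ELSE → H
flight=W53: aircraft='A320' → outer ELSE → H
flight=W63: aircraft='E190' → outer ELSE → H
flight=W70: aircraft='B737' → outer ELSE → H
flight=W71: aircraft='A320' → outer ELSE → H
flight=W73: aircraft='A321' → inner[delay_min >= 206] → E
flight=W77: aircraft='E190' → outer ELSE → H
flight=W78: aircraft='B737' → outer ELSE → H
flight=W85: aircraft='A320' → outer ELSE → H
flight=W86: aircraft='B787' → outer ELSE → H
flight=W94: aircraft='A320' → outer ELSE → H

H, H, H, H, H, H, H, H, E, H, H, H, H, H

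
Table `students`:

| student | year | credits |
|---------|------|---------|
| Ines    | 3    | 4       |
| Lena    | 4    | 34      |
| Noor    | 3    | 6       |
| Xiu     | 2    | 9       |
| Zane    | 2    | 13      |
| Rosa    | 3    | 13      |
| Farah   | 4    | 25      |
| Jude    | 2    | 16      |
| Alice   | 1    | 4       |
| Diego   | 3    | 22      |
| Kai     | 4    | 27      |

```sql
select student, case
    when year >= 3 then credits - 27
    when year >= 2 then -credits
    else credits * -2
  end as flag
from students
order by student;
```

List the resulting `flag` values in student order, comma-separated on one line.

student=Alice: ELSE → -8
student=Diego: year >= 3 → -5
student=Farah: year >= 3 → -2
student=Ines: year >= 3 → -23
student=Jude: year >= 2 → -16
student=Kai: year >= 3 → 0
student=Lena: year >= 3 → 7
student=Noor: year >= 3 → -21
student=Rosa: year >= 3 → -14
student=Xiu: year >= 2 → -9
student=Zane: year >= 2 → -13

-8, -5, -2, -23, -16, 0, 7, -21, -14, -9, -13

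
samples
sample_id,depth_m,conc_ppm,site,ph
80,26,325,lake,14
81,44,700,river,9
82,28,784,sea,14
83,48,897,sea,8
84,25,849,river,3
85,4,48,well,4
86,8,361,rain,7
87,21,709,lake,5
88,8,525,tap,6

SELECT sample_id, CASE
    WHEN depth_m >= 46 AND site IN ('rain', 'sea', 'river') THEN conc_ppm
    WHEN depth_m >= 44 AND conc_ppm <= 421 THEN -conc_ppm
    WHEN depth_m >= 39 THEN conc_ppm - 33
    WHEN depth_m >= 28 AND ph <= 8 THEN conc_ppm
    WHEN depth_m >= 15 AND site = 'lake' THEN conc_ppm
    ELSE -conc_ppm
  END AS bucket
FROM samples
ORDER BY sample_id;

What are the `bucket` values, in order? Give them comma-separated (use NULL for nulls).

325, 667, -784, 897, -849, -48, -361, 709, -525

sample_id=80: depth_m >= 15 AND site = 'lake' → 325
sample_id=81: depth_m >= 39 → 667
sample_id=82: ELSE → -784
sample_id=83: depth_m >= 46 AND site IN ('rain', 'sea', 'river') → 897
sample_id=84: ELSE → -849
sample_id=85: ELSE → -48
sample_id=86: ELSE → -361
sample_id=87: depth_m >= 15 AND site = 'lake' → 709
sample_id=88: ELSE → -525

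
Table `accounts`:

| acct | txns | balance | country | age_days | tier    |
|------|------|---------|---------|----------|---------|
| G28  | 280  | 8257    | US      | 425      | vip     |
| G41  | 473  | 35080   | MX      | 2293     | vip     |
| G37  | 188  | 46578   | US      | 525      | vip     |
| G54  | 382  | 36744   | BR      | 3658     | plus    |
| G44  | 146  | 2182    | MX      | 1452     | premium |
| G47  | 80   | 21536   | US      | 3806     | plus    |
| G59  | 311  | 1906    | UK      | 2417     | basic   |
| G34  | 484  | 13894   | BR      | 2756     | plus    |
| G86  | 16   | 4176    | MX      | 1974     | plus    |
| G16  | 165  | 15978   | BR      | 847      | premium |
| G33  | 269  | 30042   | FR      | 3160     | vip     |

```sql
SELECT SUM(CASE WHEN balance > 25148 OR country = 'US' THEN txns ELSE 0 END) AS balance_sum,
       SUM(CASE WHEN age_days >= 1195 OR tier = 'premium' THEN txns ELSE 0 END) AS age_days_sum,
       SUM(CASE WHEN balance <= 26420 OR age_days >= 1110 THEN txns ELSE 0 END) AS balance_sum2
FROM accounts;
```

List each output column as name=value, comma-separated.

[balance_sum: balance > 25148 OR country = 'US']
acct=G28: ✓ → 280
acct=G41: ✓ → 473
acct=G37: ✓ → 188
acct=G54: ✓ → 382
acct=G44: ✗
acct=G47: ✓ → 80
acct=G59: ✗
acct=G34: ✗
acct=G86: ✗
acct=G16: ✗
acct=G33: ✓ → 269
balance_sum = 280 + 473 + 188 + 382 + 80 + 269 = 1672
—
[age_days_sum: age_days >= 1195 OR tier = 'premium']
acct=G28: ✗
acct=G41: ✓ → 473
acct=G37: ✗
acct=G54: ✓ → 382
acct=G44: ✓ → 146
acct=G47: ✓ → 80
acct=G59: ✓ → 311
acct=G34: ✓ → 484
acct=G86: ✓ → 16
acct=G16: ✓ → 165
acct=G33: ✓ → 269
age_days_sum = 473 + 382 + 146 + 80 + 311 + 484 + 16 + 165 + 269 = 2326
—
[balance_sum2: balance <= 26420 OR age_days >= 1110]
acct=G28: ✓ → 280
acct=G41: ✓ → 473
acct=G37: ✗
acct=G54: ✓ → 382
acct=G44: ✓ → 146
acct=G47: ✓ → 80
acct=G59: ✓ → 311
acct=G34: ✓ → 484
acct=G86: ✓ → 16
acct=G16: ✓ → 165
acct=G33: ✓ → 269
balance_sum2 = 280 + 473 + 382 + 146 + 80 + 311 + 484 + 16 + 165 + 269 = 2606

balance_sum=1672, age_days_sum=2326, balance_sum2=2606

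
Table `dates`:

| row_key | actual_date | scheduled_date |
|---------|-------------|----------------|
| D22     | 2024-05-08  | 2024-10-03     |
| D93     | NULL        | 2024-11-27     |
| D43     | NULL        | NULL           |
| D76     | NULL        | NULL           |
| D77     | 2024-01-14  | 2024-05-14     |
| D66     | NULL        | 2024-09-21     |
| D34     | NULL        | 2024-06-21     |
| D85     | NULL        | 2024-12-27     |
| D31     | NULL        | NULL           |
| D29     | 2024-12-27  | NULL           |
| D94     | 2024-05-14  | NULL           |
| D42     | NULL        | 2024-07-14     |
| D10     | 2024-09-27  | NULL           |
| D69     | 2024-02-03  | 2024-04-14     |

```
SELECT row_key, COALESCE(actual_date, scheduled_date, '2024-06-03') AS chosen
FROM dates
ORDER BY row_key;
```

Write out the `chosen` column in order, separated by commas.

2024-09-27, 2024-05-08, 2024-12-27, 2024-06-03, 2024-06-21, 2024-07-14, 2024-06-03, 2024-09-21, 2024-02-03, 2024-06-03, 2024-01-14, 2024-12-27, 2024-11-27, 2024-05-14

row_key=D10: actual_date=2024-09-27 → 2024-09-27
row_key=D22: actual_date=2024-05-08 → 2024-05-08
row_key=D29: actual_date=2024-12-27 → 2024-12-27
row_key=D31: actual_date=NULL, scheduled_date=NULL, → literal 2024-06-03 → 2024-06-03
row_key=D34: actual_date=NULL, scheduled_date=2024-06-21 → 2024-06-21
row_key=D42: actual_date=NULL, scheduled_date=2024-07-14 → 2024-07-14
row_key=D43: actual_date=NULL, scheduled_date=NULL, → literal 2024-06-03 → 2024-06-03
row_key=D66: actual_date=NULL, scheduled_date=2024-09-21 → 2024-09-21
row_key=D69: actual_date=2024-02-03 → 2024-02-03
row_key=D76: actual_date=NULL, scheduled_date=NULL, → literal 2024-06-03 → 2024-06-03
row_key=D77: actual_date=2024-01-14 → 2024-01-14
row_key=D85: actual_date=NULL, scheduled_date=2024-12-27 → 2024-12-27
row_key=D93: actual_date=NULL, scheduled_date=2024-11-27 → 2024-11-27
row_key=D94: actual_date=2024-05-14 → 2024-05-14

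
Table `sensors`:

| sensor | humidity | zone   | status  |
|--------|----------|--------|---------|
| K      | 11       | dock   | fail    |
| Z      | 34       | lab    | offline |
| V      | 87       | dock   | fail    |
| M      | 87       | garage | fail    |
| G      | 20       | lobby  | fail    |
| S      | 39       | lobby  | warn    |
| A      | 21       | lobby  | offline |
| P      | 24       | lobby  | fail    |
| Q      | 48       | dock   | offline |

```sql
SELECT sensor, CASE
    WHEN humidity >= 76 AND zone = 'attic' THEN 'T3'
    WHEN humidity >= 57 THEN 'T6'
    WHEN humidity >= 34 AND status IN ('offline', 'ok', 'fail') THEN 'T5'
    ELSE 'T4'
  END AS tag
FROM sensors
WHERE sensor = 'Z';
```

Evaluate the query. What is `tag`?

sensor = Z: humidity=34, zone=lab, status=offline.
humidity >= 76 AND zone = 'attic' → false
humidity >= 57 → false
humidity >= 34 AND status IN ('offline', 'ok', 'fail') → true → T5

T5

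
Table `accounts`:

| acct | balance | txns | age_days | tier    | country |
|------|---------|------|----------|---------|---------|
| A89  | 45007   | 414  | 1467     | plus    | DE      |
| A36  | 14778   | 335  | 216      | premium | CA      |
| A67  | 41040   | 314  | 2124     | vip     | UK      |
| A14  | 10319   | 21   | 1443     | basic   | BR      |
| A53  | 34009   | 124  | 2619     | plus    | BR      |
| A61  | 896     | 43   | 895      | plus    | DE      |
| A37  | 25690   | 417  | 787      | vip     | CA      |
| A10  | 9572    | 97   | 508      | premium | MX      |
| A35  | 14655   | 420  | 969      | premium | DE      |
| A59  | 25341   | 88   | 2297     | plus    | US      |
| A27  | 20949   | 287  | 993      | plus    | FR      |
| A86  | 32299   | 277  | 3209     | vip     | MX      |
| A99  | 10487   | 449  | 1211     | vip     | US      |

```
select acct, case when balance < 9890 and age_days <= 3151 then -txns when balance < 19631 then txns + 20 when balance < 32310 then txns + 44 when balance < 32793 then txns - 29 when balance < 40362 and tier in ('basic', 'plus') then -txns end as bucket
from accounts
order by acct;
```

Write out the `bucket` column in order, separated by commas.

-97, 41, 331, 440, 355, 461, -124, 132, -43, NULL, 321, NULL, 469

acct=A10: balance < 9890 and age_days <= 3151 → -97
acct=A14: balance < 19631 → 41
acct=A27: balance < 32310 → 331
acct=A35: balance < 19631 → 440
acct=A36: balance < 19631 → 355
acct=A37: balance < 32310 → 461
acct=A53: balance < 40362 and tier in ('basic', 'plus') → -124
acct=A59: balance < 32310 → 132
acct=A61: balance < 9890 and age_days <= 3151 → -43
acct=A67: (no match → NULL) → NULL
acct=A86: balance < 32310 → 321
acct=A89: (no match → NULL) → NULL
acct=A99: balance < 19631 → 469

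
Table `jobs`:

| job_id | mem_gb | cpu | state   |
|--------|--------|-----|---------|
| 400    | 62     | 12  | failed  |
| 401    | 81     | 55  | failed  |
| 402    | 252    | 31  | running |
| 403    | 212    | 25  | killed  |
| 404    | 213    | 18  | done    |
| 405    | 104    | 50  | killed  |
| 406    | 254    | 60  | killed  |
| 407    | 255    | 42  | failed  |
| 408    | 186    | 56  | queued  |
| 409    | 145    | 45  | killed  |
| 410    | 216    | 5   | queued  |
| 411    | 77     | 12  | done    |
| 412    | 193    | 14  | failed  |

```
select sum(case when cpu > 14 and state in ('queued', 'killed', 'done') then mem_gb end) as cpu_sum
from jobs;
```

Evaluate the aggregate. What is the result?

job_id=400: ✗
job_id=401: ✗
job_id=402: ✗
job_id=403: ✓ → 212
job_id=404: ✓ → 213
job_id=405: ✓ → 104
job_id=406: ✓ → 254
job_id=407: ✗
job_id=408: ✓ → 186
job_id=409: ✓ → 145
job_id=410: ✗
job_id=411: ✗
job_id=412: ✗
cpu_sum = 212 + 213 + 104 + 254 + 186 + 145 = 1114

1114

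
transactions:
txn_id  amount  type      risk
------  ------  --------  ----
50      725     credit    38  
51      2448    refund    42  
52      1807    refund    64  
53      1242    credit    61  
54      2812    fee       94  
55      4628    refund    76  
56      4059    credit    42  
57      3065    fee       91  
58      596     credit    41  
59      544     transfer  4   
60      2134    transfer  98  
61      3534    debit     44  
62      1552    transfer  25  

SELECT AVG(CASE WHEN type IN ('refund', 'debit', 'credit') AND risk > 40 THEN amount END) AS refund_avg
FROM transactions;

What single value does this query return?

2616.2857142857

txn_id=50: ✗
txn_id=51: ✓ → 2448
txn_id=52: ✓ → 1807
txn_id=53: ✓ → 1242
txn_id=54: ✗
txn_id=55: ✓ → 4628
txn_id=56: ✓ → 4059
txn_id=57: ✗
txn_id=58: ✓ → 596
txn_id=59: ✗
txn_id=60: ✗
txn_id=61: ✓ → 3534
txn_id=62: ✗
refund_avg = (2448 + 1807 + 1242 + 4628 + 4059 + 596 + 3534) / 7 = 2616.2857142857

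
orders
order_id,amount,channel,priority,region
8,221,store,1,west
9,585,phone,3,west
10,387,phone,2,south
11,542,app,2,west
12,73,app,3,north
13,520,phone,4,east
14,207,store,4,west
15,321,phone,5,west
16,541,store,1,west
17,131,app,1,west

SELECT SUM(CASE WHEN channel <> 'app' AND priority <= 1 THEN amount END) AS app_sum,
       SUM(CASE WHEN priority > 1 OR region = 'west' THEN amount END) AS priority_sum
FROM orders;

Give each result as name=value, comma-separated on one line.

[app_sum: channel <> 'app' AND priority <= 1]
order_id=8: ✓ → 221
order_id=9: ✗
order_id=10: ✗
order_id=11: ✗
order_id=12: ✗
order_id=13: ✗
order_id=14: ✗
order_id=15: ✗
order_id=16: ✓ → 541
order_id=17: ✗
app_sum = 221 + 541 = 762
—
[priority_sum: priority > 1 OR region = 'west']
order_id=8: ✓ → 221
order_id=9: ✓ → 585
order_id=10: ✓ → 387
order_id=11: ✓ → 542
order_id=12: ✓ → 73
order_id=13: ✓ → 520
order_id=14: ✓ → 207
order_id=15: ✓ → 321
order_id=16: ✓ → 541
order_id=17: ✓ → 131
priority_sum = 221 + 585 + 387 + 542 + 73 + 520 + 207 + 321 + 541 + 131 = 3528

app_sum=762, priority_sum=3528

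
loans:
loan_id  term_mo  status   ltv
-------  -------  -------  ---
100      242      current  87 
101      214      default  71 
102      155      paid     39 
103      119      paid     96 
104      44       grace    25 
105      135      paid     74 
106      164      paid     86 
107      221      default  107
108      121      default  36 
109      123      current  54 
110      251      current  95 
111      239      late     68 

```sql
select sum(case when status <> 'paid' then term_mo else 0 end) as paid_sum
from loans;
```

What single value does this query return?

loan_id=100: ✓ → 242
loan_id=101: ✓ → 214
loan_id=102: ✗
loan_id=103: ✗
loan_id=104: ✓ → 44
loan_id=105: ✗
loan_id=106: ✗
loan_id=107: ✓ → 221
loan_id=108: ✓ → 121
loan_id=109: ✓ → 123
loan_id=110: ✓ → 251
loan_id=111: ✓ → 239
paid_sum = 242 + 214 + 44 + 221 + 121 + 123 + 251 + 239 = 1455

1455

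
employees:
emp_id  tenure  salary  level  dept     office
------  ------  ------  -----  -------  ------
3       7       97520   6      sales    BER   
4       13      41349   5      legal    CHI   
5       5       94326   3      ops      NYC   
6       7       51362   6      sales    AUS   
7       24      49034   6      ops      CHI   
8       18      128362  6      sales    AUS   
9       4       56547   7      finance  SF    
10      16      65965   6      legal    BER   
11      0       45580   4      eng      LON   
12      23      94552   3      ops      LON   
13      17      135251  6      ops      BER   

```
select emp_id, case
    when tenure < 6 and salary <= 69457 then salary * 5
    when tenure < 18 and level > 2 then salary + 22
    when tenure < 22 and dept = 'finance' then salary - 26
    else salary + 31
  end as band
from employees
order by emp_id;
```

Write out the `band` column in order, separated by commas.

emp_id=3: tenure < 18 and level > 2 → 97542
emp_id=4: tenure < 18 and level > 2 → 41371
emp_id=5: tenure < 18 and level > 2 → 94348
emp_id=6: tenure < 18 and level > 2 → 51384
emp_id=7: ELSE → 49065
emp_id=8: ELSE → 128393
emp_id=9: tenure < 6 and salary <= 69457 → 282735
emp_id=10: tenure < 18 and level > 2 → 65987
emp_id=11: tenure < 6 and salary <= 69457 → 227900
emp_id=12: ELSE → 94583
emp_id=13: tenure < 18 and level > 2 → 135273

97542, 41371, 94348, 51384, 49065, 128393, 282735, 65987, 227900, 94583, 135273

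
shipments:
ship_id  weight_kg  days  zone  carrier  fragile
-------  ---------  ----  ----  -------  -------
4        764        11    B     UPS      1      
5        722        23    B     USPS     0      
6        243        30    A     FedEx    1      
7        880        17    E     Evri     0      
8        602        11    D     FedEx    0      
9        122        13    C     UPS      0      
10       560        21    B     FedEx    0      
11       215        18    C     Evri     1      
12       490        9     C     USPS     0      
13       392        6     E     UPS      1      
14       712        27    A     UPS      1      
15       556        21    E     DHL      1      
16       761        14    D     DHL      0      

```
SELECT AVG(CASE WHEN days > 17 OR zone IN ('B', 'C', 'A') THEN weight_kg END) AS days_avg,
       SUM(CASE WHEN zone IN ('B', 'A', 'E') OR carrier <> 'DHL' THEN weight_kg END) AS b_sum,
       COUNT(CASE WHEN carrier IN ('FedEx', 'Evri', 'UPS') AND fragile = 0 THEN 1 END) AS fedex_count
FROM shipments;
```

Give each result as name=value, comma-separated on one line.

days_avg=487.1111111111, b_sum=6258, fedex_count=4

[days_avg: days > 17 OR zone IN ('B', 'C', 'A')]
ship_id=4: ✓ → 764
ship_id=5: ✓ → 722
ship_id=6: ✓ → 243
ship_id=7: ✗
ship_id=8: ✗
ship_id=9: ✓ → 122
ship_id=10: ✓ → 560
ship_id=11: ✓ → 215
ship_id=12: ✓ → 490
ship_id=13: ✗
ship_id=14: ✓ → 712
ship_id=15: ✓ → 556
ship_id=16: ✗
days_avg = (764 + 722 + 243 + 122 + 560 + 215 + 490 + 712 + 556) / 9 = 487.1111111111
—
[b_sum: zone IN ('B', 'A', 'E') OR carrier <> 'DHL']
ship_id=4: ✓ → 764
ship_id=5: ✓ → 722
ship_id=6: ✓ → 243
ship_id=7: ✓ → 880
ship_id=8: ✓ → 602
ship_id=9: ✓ → 122
ship_id=10: ✓ → 560
ship_id=11: ✓ → 215
ship_id=12: ✓ → 490
ship_id=13: ✓ → 392
ship_id=14: ✓ → 712
ship_id=15: ✓ → 556
ship_id=16: ✗
b_sum = 764 + 722 + 243 + 880 + 602 + 122 + 560 + 215 + 490 + 392 + 712 + 556 = 6258
—
[fedex_count: carrier IN ('FedEx', 'Evri', 'UPS') AND fragile = 0]
ship_id=4: ✗
ship_id=5: ✗
ship_id=6: ✗
ship_id=7: ✓ → 1
ship_id=8: ✓ → 1
ship_id=9: ✓ → 1
ship_id=10: ✓ → 1
ship_id=11: ✗
ship_id=12: ✗
ship_id=13: ✗
ship_id=14: ✗
ship_id=15: ✗
ship_id=16: ✗
fedex_count = COUNT(1, 1, 1, 1) = 4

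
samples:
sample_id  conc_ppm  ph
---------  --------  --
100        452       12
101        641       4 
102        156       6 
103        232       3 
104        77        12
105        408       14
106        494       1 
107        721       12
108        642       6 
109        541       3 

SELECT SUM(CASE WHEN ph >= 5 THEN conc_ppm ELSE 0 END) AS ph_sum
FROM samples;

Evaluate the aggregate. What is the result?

sample_id=100: ✓ → 452
sample_id=101: ✗
sample_id=102: ✓ → 156
sample_id=103: ✗
sample_id=104: ✓ → 77
sample_id=105: ✓ → 408
sample_id=106: ✗
sample_id=107: ✓ → 721
sample_id=108: ✓ → 642
sample_id=109: ✗
ph_sum = 452 + 156 + 77 + 408 + 721 + 642 = 2456

2456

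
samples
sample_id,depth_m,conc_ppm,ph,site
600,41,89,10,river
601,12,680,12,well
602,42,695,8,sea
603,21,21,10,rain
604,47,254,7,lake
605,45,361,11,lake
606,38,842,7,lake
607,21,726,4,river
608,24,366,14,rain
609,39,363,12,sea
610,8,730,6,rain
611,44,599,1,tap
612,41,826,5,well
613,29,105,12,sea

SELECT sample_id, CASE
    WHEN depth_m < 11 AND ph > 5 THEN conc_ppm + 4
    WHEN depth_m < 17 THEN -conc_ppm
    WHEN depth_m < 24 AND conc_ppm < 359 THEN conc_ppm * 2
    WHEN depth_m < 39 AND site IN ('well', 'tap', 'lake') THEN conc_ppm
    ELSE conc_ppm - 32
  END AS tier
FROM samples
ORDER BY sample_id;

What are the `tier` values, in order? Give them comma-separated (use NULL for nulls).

57, -680, 663, 42, 222, 329, 842, 694, 334, 331, 734, 567, 794, 73

sample_id=600: ELSE → 57
sample_id=601: depth_m < 17 → -680
sample_id=602: ELSE → 663
sample_id=603: depth_m < 24 AND conc_ppm < 359 → 42
sample_id=604: ELSE → 222
sample_id=605: ELSE → 329
sample_id=606: depth_m < 39 AND site IN ('well', 'tap', 'lake') → 842
sample_id=607: ELSE → 694
sample_id=608: ELSE → 334
sample_id=609: ELSE → 331
sample_id=610: depth_m < 11 AND ph > 5 → 734
sample_id=611: ELSE → 567
sample_id=612: ELSE → 794
sample_id=613: ELSE → 73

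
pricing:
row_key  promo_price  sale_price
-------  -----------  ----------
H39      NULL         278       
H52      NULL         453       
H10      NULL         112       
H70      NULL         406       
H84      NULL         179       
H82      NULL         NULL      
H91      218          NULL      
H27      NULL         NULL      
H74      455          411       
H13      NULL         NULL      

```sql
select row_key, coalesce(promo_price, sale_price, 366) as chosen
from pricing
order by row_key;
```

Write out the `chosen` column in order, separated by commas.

112, 366, 366, 278, 453, 406, 455, 366, 179, 218

row_key=H10: promo_price=NULL, sale_price=112 → 112
row_key=H13: promo_price=NULL, sale_price=NULL, → literal 366 → 366
row_key=H27: promo_price=NULL, sale_price=NULL, → literal 366 → 366
row_key=H39: promo_price=NULL, sale_price=278 → 278
row_key=H52: promo_price=NULL, sale_price=453 → 453
row_key=H70: promo_price=NULL, sale_price=406 → 406
row_key=H74: promo_price=455 → 455
row_key=H82: promo_price=NULL, sale_price=NULL, → literal 366 → 366
row_key=H84: promo_price=NULL, sale_price=179 → 179
row_key=H91: promo_price=218 → 218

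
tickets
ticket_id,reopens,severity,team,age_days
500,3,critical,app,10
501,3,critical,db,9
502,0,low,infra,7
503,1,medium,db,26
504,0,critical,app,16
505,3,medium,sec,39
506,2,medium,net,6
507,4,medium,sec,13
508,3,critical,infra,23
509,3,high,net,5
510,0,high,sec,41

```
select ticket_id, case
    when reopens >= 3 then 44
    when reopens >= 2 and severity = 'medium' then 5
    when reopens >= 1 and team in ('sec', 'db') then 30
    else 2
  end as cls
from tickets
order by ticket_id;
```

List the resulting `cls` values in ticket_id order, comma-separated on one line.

44, 44, 2, 30, 2, 44, 5, 44, 44, 44, 2

ticket_id=500: reopens >= 3 → 44
ticket_id=501: reopens >= 3 → 44
ticket_id=502: ELSE → 2
ticket_id=503: reopens >= 1 and team in ('sec', 'db') → 30
ticket_id=504: ELSE → 2
ticket_id=505: reopens >= 3 → 44
ticket_id=506: reopens >= 2 and severity = 'medium' → 5
ticket_id=507: reopens >= 3 → 44
ticket_id=508: reopens >= 3 → 44
ticket_id=509: reopens >= 3 → 44
ticket_id=510: ELSE → 2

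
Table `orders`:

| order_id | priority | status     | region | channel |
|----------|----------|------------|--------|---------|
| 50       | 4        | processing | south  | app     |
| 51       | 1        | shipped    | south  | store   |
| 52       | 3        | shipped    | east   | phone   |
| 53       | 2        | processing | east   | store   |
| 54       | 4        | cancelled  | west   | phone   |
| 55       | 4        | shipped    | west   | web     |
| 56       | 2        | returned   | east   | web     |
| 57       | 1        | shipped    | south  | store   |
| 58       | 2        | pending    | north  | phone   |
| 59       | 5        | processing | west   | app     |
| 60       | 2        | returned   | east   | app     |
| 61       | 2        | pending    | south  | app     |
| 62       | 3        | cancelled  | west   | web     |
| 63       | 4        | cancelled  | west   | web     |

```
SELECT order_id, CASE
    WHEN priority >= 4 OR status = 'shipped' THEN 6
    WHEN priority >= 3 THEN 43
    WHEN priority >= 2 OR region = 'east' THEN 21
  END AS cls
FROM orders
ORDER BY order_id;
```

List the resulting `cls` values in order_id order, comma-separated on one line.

order_id=50: priority >= 4 OR status = 'shipped' → 6
order_id=51: priority >= 4 OR status = 'shipped' → 6
order_id=52: priority >= 4 OR status = 'shipped' → 6
order_id=53: priority >= 2 OR region = 'east' → 21
order_id=54: priority >= 4 OR status = 'shipped' → 6
order_id=55: priority >= 4 OR status = 'shipped' → 6
order_id=56: priority >= 2 OR region = 'east' → 21
order_id=57: priority >= 4 OR status = 'shipped' → 6
order_id=58: priority >= 2 OR region = 'east' → 21
order_id=59: priority >= 4 OR status = 'shipped' → 6
order_id=60: priority >= 2 OR region = 'east' → 21
order_id=61: priority >= 2 OR region = 'east' → 21
order_id=62: priority >= 3 → 43
order_id=63: priority >= 4 OR status = 'shipped' → 6

6, 6, 6, 21, 6, 6, 21, 6, 21, 6, 21, 21, 43, 6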